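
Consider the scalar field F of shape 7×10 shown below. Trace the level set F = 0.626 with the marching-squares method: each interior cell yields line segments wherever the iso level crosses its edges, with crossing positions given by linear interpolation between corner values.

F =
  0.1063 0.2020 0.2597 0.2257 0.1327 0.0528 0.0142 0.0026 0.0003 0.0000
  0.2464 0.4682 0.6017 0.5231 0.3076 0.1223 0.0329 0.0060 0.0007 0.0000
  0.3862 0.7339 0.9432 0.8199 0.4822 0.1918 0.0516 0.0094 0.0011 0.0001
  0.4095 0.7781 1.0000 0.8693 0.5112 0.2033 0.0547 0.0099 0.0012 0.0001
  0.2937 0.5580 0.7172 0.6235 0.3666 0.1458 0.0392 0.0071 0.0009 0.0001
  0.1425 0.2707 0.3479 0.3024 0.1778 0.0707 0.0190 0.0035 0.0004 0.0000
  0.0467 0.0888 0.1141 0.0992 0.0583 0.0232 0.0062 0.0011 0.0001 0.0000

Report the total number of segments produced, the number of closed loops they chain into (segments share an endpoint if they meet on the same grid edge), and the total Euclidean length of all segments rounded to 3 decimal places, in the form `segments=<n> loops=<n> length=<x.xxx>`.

segments=12 loops=1 length=9.746

cell (1,0): code 0100 → (1.594,1.000)–(2.000,0.690)
cell (1,1): code 1100 → (1.071,2.000)–(1.594,1.000)
cell (1,2): code 1100 → (1.347,3.000)–(1.071,2.000)
cell (1,3): code 1000 → (2.000,3.574)–(1.347,3.000)
cell (2,0): code 0110 → (2.000,0.690)–(3.000,0.587)
cell (2,3): code 1001 → (3.000,3.679)–(2.000,3.574)
cell (3,0): code 0010 → (3.000,0.587)–(3.691,1.000)
cell (3,1): code 0111 → (3.691,1.000)–(4.000,1.427)
cell (3,2): code 1011 → (4.000,2.973)–(3.990,3.000)
cell (3,3): code 0001 → (3.990,3.000)–(3.000,3.679)
cell (4,1): code 0010 → (4.000,1.427)–(4.247,2.000)
cell (4,2): code 0001 → (4.247,2.000)–(4.000,2.973)
total: 12 segments, chained into 1 closed loop(s), length Σ = 9.746398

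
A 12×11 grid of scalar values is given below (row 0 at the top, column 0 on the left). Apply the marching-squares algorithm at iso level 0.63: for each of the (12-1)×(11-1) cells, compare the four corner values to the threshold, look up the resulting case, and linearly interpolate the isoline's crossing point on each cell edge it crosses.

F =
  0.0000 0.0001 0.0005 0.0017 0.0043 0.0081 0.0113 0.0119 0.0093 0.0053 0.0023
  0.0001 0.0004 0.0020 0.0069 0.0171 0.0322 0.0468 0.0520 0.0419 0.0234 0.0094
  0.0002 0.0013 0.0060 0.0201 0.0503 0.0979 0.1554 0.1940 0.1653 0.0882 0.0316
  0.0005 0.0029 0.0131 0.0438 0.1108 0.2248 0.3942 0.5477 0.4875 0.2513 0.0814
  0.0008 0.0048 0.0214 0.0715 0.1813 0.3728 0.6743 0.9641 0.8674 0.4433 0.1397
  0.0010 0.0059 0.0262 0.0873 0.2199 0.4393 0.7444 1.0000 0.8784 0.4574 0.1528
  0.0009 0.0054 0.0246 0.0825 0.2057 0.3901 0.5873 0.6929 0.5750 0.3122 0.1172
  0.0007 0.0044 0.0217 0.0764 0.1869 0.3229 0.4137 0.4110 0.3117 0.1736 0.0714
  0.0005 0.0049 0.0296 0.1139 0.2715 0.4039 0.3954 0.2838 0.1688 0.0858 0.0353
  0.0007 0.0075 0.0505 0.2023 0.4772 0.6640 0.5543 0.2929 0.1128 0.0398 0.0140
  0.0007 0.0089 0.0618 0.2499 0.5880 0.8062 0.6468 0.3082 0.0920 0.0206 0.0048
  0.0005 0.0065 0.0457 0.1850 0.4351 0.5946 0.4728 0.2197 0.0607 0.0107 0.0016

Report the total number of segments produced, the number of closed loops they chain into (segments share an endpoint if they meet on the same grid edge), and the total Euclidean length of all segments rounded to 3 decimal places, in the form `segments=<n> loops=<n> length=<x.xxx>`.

cell (3,5): code 0100 → (3.842,6.000)–(4.000,5.853)
cell (3,6): code 1100 → (3.198,7.000)–(3.842,6.000)
cell (3,7): code 1100 → (3.375,8.000)–(3.198,7.000)
cell (3,8): code 1000 → (4.000,8.560)–(3.375,8.000)
cell (4,5): code 0110 → (4.000,5.853)–(5.000,5.625)
cell (4,8): code 1001 → (5.000,8.590)–(4.000,8.560)
cell (5,5): code 0010 → (5.000,5.625)–(5.728,6.000)
cell (5,6): code 0111 → (5.728,6.000)–(6.000,6.404)
cell (5,7): code 1011 → (6.000,7.534)–(5.819,8.000)
cell (5,8): code 0001 → (5.819,8.000)–(5.000,8.590)
cell (6,6): code 0010 → (6.000,6.404)–(6.223,7.000)
cell (6,7): code 0001 → (6.223,7.000)–(6.000,7.534)
cell (8,4): code 0100 → (8.869,5.000)–(9.000,4.818)
cell (8,5): code 1000 → (9.000,5.310)–(8.869,5.000)
cell (9,4): code 0110 → (9.000,4.818)–(10.000,4.192)
cell (9,5): code 1101 → (9.818,6.000)–(9.000,5.310)
cell (9,6): code 1000 → (10.000,6.050)–(9.818,6.000)
cell (10,4): code 0010 → (10.000,4.192)–(10.833,5.000)
cell (10,5): code 0011 → (10.833,5.000)–(10.097,6.000)
cell (10,6): code 0001 → (10.097,6.000)–(10.000,6.050)
total: 20 segments, chained into 2 closed loop(s), length Σ = 14.825379

segments=20 loops=2 length=14.825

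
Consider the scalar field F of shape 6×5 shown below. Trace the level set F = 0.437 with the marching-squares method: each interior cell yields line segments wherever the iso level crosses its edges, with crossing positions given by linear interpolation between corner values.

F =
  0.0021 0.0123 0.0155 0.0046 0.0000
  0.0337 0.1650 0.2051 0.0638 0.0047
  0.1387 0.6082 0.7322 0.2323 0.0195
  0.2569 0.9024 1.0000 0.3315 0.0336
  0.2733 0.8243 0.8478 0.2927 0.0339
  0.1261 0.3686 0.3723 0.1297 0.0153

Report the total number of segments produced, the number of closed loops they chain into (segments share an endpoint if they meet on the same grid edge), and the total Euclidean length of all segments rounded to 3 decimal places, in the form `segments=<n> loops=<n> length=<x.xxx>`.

segments=10 loops=1 length=9.699

cell (1,0): code 0100 → (1.614,1.000)–(2.000,0.635)
cell (1,1): code 1100 → (1.440,2.000)–(1.614,1.000)
cell (1,2): code 1000 → (2.000,2.591)–(1.440,2.000)
cell (2,0): code 0110 → (2.000,0.635)–(3.000,0.279)
cell (2,2): code 1001 → (3.000,2.842)–(2.000,2.591)
cell (3,0): code 0110 → (3.000,0.279)–(4.000,0.297)
cell (3,2): code 1001 → (4.000,2.740)–(3.000,2.842)
cell (4,0): code 0010 → (4.000,0.297)–(4.850,1.000)
cell (4,1): code 0011 → (4.850,1.000)–(4.864,2.000)
cell (4,2): code 0001 → (4.864,2.000)–(4.000,2.740)
total: 10 segments, chained into 1 closed loop(s), length Σ = 9.698758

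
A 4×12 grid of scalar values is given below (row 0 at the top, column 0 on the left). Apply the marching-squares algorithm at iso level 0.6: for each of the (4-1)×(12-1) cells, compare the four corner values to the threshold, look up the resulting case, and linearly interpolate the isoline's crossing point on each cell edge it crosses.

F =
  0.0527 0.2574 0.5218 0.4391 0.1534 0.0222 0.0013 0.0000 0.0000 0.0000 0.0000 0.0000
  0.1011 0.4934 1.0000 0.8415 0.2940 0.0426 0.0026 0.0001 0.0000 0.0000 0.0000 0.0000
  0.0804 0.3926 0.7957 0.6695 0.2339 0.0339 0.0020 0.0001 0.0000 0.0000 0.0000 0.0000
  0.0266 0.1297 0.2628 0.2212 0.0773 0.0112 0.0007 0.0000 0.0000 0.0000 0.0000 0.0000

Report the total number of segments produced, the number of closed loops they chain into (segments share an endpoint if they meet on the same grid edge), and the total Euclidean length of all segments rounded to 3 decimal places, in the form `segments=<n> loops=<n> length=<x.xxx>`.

cell (0,1): code 0100 → (0.164,2.000)–(1.000,1.210)
cell (0,2): code 1100 → (0.400,3.000)–(0.164,2.000)
cell (0,3): code 1000 → (1.000,3.441)–(0.400,3.000)
cell (1,1): code 0110 → (1.000,1.210)–(2.000,1.515)
cell (1,3): code 1001 → (2.000,3.160)–(1.000,3.441)
cell (2,1): code 0010 → (2.000,1.515)–(2.367,2.000)
cell (2,2): code 0011 → (2.367,2.000)–(2.155,3.000)
cell (2,3): code 0001 → (2.155,3.000)–(2.000,3.160)
total: 8 segments, chained into 1 closed loop(s), length Σ = 6.860184

segments=8 loops=1 length=6.860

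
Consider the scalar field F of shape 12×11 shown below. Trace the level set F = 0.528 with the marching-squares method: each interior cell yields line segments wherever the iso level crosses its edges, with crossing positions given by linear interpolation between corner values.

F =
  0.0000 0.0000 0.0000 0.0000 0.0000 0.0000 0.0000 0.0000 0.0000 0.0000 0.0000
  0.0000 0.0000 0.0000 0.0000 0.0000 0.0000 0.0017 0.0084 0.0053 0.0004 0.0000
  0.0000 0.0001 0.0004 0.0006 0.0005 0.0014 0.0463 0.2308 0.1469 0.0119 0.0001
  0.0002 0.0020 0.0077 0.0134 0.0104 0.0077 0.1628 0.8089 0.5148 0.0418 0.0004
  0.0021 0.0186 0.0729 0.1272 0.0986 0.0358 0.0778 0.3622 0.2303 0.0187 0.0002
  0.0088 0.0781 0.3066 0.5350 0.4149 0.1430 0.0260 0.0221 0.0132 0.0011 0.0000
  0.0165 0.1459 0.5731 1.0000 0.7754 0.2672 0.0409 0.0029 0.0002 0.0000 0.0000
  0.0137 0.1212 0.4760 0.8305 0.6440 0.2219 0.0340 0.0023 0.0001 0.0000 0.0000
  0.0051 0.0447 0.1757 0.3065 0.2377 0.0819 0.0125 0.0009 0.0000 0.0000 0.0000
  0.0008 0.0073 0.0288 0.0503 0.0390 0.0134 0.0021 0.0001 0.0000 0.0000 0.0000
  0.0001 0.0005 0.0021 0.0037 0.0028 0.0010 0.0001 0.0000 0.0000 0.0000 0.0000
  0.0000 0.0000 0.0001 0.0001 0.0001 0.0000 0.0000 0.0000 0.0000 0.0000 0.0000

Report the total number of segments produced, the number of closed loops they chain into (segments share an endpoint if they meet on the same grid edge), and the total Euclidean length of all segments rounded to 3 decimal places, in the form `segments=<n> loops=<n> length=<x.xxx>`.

segments=16 loops=2 length=11.560

cell (2,6): code 0100 → (2.514,7.000)–(3.000,6.565)
cell (2,7): code 1000 → (3.000,7.955)–(2.514,7.000)
cell (3,6): code 0010 → (3.000,6.565)–(3.629,7.000)
cell (3,7): code 0001 → (3.629,7.000)–(3.000,7.955)
cell (4,2): code 0100 → (4.983,3.000)–(5.000,2.969)
cell (4,3): code 1000 → (5.000,3.058)–(4.983,3.000)
cell (5,1): code 0100 → (5.831,2.000)–(6.000,1.894)
cell (5,2): code 1110 → (5.000,2.969)–(5.831,2.000)
cell (5,3): code 1101 → (5.314,4.000)–(5.000,3.058)
cell (5,4): code 1000 → (6.000,4.487)–(5.314,4.000)
cell (6,1): code 0010 → (6.000,1.894)–(6.464,2.000)
cell (6,2): code 0111 → (6.464,2.000)–(7.000,2.147)
cell (6,4): code 1001 → (7.000,4.275)–(6.000,4.487)
cell (7,2): code 0010 → (7.000,2.147)–(7.577,3.000)
cell (7,3): code 0011 → (7.577,3.000)–(7.286,4.000)
cell (7,4): code 0001 → (7.286,4.000)–(7.000,4.275)
total: 16 segments, chained into 2 closed loop(s), length Σ = 11.559670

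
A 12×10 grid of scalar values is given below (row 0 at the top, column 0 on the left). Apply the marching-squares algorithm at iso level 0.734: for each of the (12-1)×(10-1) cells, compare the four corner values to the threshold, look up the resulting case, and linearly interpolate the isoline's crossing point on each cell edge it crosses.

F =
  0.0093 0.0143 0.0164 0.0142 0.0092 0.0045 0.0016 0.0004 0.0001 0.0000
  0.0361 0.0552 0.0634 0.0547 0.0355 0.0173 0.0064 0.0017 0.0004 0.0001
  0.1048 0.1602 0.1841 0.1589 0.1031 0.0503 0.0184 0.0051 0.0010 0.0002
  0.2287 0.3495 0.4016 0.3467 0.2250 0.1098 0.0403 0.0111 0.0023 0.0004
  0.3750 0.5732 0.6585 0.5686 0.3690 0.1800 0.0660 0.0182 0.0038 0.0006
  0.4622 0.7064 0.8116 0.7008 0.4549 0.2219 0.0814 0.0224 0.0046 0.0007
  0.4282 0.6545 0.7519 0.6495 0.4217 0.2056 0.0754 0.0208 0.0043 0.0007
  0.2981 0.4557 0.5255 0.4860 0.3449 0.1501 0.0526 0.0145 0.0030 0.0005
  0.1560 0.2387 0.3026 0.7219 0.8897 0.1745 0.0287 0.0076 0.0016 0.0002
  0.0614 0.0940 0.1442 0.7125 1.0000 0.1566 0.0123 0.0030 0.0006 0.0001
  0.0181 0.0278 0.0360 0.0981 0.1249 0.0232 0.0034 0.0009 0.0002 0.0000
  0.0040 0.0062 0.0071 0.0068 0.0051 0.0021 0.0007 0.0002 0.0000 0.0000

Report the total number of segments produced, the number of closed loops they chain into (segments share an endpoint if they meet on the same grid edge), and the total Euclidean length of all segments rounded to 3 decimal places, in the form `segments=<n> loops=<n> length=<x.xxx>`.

cell (4,1): code 0100 → (4.493,2.000)–(5.000,1.262)
cell (4,2): code 1000 → (5.000,2.700)–(4.493,2.000)
cell (5,1): code 0110 → (5.000,1.262)–(6.000,1.816)
cell (5,2): code 1001 → (6.000,2.175)–(5.000,2.700)
cell (6,1): code 0010 → (6.000,1.816)–(6.079,2.000)
cell (6,2): code 0001 → (6.079,2.000)–(6.000,2.175)
cell (7,3): code 0100 → (7.714,4.000)–(8.000,3.072)
cell (7,4): code 1000 → (8.000,4.218)–(7.714,4.000)
cell (8,3): code 0110 → (8.000,3.072)–(9.000,3.075)
cell (8,4): code 1001 → (9.000,4.315)–(8.000,4.218)
cell (9,3): code 0010 → (9.000,3.075)–(9.304,4.000)
cell (9,4): code 0001 → (9.304,4.000)–(9.000,4.315)
total: 12 segments, chained into 2 closed loop(s), length Σ = 9.171107

segments=12 loops=2 length=9.171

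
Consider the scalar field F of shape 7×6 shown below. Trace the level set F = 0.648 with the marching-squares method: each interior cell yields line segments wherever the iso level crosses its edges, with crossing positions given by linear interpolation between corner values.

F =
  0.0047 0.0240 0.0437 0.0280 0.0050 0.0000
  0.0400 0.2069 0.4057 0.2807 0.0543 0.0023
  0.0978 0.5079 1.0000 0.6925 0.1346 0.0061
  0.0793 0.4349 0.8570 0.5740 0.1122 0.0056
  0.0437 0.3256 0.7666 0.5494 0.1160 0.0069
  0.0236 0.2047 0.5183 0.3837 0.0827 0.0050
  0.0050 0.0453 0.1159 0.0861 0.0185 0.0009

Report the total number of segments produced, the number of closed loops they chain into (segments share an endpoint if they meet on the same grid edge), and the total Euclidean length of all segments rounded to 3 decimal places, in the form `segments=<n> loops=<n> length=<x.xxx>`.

segments=10 loops=1 length=7.576

cell (1,1): code 0100 → (1.408,2.000)–(2.000,1.285)
cell (1,2): code 1100 → (1.892,3.000)–(1.408,2.000)
cell (1,3): code 1000 → (2.000,3.080)–(1.892,3.000)
cell (2,1): code 0110 → (2.000,1.285)–(3.000,1.505)
cell (2,2): code 1011 → (3.000,2.739)–(2.376,3.000)
cell (2,3): code 0001 → (2.376,3.000)–(2.000,3.080)
cell (3,1): code 0110 → (3.000,1.505)–(4.000,1.731)
cell (3,2): code 1001 → (4.000,2.546)–(3.000,2.739)
cell (4,1): code 0010 → (4.000,1.731)–(4.478,2.000)
cell (4,2): code 0001 → (4.478,2.000)–(4.000,2.546)
total: 10 segments, chained into 1 closed loop(s), length Σ = 7.576182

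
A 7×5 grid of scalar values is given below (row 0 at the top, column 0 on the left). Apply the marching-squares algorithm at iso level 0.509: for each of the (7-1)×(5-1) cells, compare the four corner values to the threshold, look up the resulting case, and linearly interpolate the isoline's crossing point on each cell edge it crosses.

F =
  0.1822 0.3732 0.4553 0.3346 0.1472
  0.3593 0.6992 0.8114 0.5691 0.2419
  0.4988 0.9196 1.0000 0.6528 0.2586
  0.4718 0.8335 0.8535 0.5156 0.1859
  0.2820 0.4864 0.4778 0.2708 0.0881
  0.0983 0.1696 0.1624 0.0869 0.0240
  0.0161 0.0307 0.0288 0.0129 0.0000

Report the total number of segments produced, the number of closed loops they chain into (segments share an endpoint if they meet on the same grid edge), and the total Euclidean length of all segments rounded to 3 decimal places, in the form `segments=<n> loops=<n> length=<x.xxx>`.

cell (0,0): code 0100 → (0.417,1.000)–(1.000,0.440)
cell (0,1): code 1100 → (0.151,2.000)–(0.417,1.000)
cell (0,2): code 1100 → (0.744,3.000)–(0.151,2.000)
cell (0,3): code 1000 → (1.000,3.184)–(0.744,3.000)
cell (1,0): code 0110 → (1.000,0.440)–(2.000,0.024)
cell (1,3): code 1001 → (2.000,3.365)–(1.000,3.184)
cell (2,0): code 0110 → (2.000,0.024)–(3.000,0.103)
cell (2,3): code 1001 → (3.000,3.020)–(2.000,3.365)
cell (3,0): code 0010 → (3.000,0.103)–(3.935,1.000)
cell (3,1): code 0011 → (3.935,1.000)–(3.917,2.000)
cell (3,2): code 0011 → (3.917,2.000)–(3.027,3.000)
cell (3,3): code 0001 → (3.027,3.000)–(3.000,3.020)
total: 12 segments, chained into 1 closed loop(s), length Σ = 11.149412

segments=12 loops=1 length=11.149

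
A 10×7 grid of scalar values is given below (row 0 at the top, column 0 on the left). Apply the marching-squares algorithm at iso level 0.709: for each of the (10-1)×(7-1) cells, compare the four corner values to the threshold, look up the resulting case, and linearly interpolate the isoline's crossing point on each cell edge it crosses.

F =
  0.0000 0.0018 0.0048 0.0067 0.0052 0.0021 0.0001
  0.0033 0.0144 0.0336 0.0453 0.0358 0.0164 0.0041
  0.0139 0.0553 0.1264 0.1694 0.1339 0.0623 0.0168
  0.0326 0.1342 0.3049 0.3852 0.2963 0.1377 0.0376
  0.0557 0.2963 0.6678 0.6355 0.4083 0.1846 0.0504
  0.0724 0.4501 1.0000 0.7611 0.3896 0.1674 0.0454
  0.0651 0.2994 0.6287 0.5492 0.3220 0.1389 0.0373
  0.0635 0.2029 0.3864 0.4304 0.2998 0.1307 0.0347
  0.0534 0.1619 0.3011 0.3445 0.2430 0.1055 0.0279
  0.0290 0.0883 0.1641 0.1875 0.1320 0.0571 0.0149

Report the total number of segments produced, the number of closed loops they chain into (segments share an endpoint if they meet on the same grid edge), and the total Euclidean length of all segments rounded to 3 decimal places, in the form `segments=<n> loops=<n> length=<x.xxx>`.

segments=6 loops=1 length=4.927

cell (4,1): code 0100 → (4.124,2.000)–(5.000,1.471)
cell (4,2): code 1100 → (4.585,3.000)–(4.124,2.000)
cell (4,3): code 1000 → (5.000,3.140)–(4.585,3.000)
cell (5,1): code 0010 → (5.000,1.471)–(5.784,2.000)
cell (5,2): code 0011 → (5.784,2.000)–(5.246,3.000)
cell (5,3): code 0001 → (5.246,3.000)–(5.000,3.140)
total: 6 segments, chained into 1 closed loop(s), length Σ = 4.926694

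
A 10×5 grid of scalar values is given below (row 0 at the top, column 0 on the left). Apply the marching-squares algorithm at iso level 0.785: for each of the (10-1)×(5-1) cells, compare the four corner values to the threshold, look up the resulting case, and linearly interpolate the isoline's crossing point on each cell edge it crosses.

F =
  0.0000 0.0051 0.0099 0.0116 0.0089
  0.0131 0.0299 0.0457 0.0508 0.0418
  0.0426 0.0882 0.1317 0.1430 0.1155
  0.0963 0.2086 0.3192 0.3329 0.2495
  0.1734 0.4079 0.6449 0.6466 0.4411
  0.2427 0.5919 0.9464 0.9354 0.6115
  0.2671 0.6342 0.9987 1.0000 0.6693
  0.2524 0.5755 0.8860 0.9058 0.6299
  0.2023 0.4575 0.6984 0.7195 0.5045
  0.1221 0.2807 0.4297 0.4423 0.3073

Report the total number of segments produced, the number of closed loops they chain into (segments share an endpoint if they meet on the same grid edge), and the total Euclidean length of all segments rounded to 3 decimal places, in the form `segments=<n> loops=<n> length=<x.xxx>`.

segments=10 loops=1 length=8.899

cell (4,1): code 0100 → (4.465,2.000)–(5.000,1.545)
cell (4,2): code 1100 → (4.479,3.000)–(4.465,2.000)
cell (4,3): code 1000 → (5.000,3.464)–(4.479,3.000)
cell (5,1): code 0110 → (5.000,1.545)–(6.000,1.414)
cell (5,3): code 1001 → (6.000,3.650)–(5.000,3.464)
cell (6,1): code 0110 → (6.000,1.414)–(7.000,1.675)
cell (6,3): code 1001 → (7.000,3.438)–(6.000,3.650)
cell (7,1): code 0010 → (7.000,1.675)–(7.538,2.000)
cell (7,2): code 0011 → (7.538,2.000)–(7.648,3.000)
cell (7,3): code 0001 → (7.648,3.000)–(7.000,3.438)
total: 10 segments, chained into 1 closed loop(s), length Σ = 8.899475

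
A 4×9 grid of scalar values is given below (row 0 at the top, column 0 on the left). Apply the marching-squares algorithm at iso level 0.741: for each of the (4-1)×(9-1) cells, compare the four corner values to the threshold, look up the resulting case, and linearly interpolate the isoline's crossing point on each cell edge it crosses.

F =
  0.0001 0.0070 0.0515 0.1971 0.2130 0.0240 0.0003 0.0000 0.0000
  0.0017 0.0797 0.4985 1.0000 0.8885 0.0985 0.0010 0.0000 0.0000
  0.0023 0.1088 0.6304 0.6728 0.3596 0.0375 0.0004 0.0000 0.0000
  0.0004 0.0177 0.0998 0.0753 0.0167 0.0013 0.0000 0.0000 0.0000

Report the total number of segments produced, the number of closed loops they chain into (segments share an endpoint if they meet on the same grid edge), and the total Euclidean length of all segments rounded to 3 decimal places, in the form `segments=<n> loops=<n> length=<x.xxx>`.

cell (0,2): code 0100 → (0.677,3.000)–(1.000,2.484)
cell (0,3): code 1100 → (0.782,4.000)–(0.677,3.000)
cell (0,4): code 1000 → (1.000,4.187)–(0.782,4.000)
cell (1,2): code 0010 → (1.000,2.484)–(1.792,3.000)
cell (1,3): code 0011 → (1.792,3.000)–(1.279,4.000)
cell (1,4): code 0001 → (1.279,4.000)–(1.000,4.187)
total: 6 segments, chained into 1 closed loop(s), length Σ = 4.306149

segments=6 loops=1 length=4.306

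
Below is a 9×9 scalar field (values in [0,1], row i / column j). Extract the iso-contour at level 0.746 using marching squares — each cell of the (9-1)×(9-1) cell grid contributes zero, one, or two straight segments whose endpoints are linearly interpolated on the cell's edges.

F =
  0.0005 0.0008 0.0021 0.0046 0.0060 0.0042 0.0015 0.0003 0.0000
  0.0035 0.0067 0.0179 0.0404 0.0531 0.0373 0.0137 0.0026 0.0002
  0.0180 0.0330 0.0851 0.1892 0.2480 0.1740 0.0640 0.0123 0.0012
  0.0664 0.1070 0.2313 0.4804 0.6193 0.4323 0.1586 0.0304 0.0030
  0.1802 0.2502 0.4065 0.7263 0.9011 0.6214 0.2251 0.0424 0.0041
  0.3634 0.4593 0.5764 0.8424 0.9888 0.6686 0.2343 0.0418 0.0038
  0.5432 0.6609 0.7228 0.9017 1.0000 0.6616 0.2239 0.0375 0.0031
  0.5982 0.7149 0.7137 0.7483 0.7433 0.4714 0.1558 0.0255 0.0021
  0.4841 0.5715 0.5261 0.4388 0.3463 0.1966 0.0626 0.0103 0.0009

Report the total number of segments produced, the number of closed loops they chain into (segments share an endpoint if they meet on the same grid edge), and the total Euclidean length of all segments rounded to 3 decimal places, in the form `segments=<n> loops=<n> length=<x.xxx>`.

cell (3,3): code 0100 → (3.450,4.000)–(4.000,3.113)
cell (3,4): code 1000 → (4.000,4.555)–(3.450,4.000)
cell (4,2): code 0100 → (4.170,3.000)–(5.000,2.638)
cell (4,3): code 1110 → (4.000,3.113)–(4.170,3.000)
cell (4,4): code 1001 → (5.000,4.758)–(4.000,4.555)
cell (5,2): code 0110 → (5.000,2.638)–(6.000,2.130)
cell (5,4): code 1001 → (6.000,4.751)–(5.000,4.758)
cell (6,2): code 0110 → (6.000,2.130)–(7.000,2.934)
cell (6,3): code 1011 → (7.000,3.460)–(6.989,4.000)
cell (6,4): code 0001 → (6.989,4.000)–(6.000,4.751)
cell (7,2): code 0010 → (7.000,2.934)–(7.007,3.000)
cell (7,3): code 0001 → (7.007,3.000)–(7.000,3.460)
total: 12 segments, chained into 1 closed loop(s), length Σ = 9.669309

segments=12 loops=1 length=9.669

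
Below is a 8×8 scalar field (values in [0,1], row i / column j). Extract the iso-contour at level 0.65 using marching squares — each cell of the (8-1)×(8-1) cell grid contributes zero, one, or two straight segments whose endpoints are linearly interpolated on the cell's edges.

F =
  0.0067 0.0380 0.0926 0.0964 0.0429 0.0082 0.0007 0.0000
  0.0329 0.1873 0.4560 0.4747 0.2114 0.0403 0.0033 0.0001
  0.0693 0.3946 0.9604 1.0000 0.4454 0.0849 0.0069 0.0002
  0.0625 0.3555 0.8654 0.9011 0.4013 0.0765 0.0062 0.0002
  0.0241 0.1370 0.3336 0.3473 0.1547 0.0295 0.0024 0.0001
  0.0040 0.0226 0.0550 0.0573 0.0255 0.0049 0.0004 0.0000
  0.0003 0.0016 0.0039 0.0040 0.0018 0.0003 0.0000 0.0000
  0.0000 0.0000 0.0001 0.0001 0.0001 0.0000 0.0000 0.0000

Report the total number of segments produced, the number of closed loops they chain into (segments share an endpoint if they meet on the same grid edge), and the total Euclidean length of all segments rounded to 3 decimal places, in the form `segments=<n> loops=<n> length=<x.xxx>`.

cell (1,1): code 0100 → (1.385,2.000)–(2.000,1.451)
cell (1,2): code 1100 → (1.334,3.000)–(1.385,2.000)
cell (1,3): code 1000 → (2.000,3.631)–(1.334,3.000)
cell (2,1): code 0110 → (2.000,1.451)–(3.000,1.578)
cell (2,3): code 1001 → (3.000,3.502)–(2.000,3.631)
cell (3,1): code 0010 → (3.000,1.578)–(3.405,2.000)
cell (3,2): code 0011 → (3.405,2.000)–(3.453,3.000)
cell (3,3): code 0001 → (3.453,3.000)–(3.000,3.502)
total: 8 segments, chained into 1 closed loop(s), length Σ = 7.022765

segments=8 loops=1 length=7.023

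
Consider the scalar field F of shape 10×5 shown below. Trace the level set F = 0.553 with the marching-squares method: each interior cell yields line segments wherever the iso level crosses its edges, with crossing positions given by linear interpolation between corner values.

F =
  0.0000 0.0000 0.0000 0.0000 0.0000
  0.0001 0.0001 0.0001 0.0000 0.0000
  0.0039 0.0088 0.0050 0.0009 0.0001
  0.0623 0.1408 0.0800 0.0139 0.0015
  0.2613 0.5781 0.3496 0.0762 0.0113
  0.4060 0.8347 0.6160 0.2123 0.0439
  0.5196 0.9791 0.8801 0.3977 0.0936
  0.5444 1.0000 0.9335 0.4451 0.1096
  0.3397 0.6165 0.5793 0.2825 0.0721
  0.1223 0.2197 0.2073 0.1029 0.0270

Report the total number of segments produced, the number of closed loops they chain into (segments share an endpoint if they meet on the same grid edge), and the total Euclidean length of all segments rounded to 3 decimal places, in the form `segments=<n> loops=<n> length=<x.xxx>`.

cell (3,0): code 0100 → (3.943,1.000)–(4.000,0.921)
cell (3,1): code 1000 → (4.000,1.110)–(3.943,1.000)
cell (4,0): code 0110 → (4.000,0.921)–(5.000,0.343)
cell (4,1): code 1101 → (4.764,2.000)–(4.000,1.110)
cell (4,2): code 1000 → (5.000,2.156)–(4.764,2.000)
cell (5,0): code 0110 → (5.000,0.343)–(6.000,0.073)
cell (5,2): code 1001 → (6.000,2.678)–(5.000,2.156)
cell (6,0): code 0110 → (6.000,0.073)–(7.000,0.019)
cell (6,2): code 1001 → (7.000,2.779)–(6.000,2.678)
cell (7,0): code 0110 → (7.000,0.019)–(8.000,0.771)
cell (7,2): code 1001 → (8.000,2.089)–(7.000,2.779)
cell (8,0): code 0010 → (8.000,0.771)–(8.160,1.000)
cell (8,1): code 0011 → (8.160,1.000)–(8.071,2.000)
cell (8,2): code 0001 → (8.071,2.000)–(8.000,2.089)
total: 14 segments, chained into 1 closed loop(s), length Σ = 10.866557

segments=14 loops=1 length=10.867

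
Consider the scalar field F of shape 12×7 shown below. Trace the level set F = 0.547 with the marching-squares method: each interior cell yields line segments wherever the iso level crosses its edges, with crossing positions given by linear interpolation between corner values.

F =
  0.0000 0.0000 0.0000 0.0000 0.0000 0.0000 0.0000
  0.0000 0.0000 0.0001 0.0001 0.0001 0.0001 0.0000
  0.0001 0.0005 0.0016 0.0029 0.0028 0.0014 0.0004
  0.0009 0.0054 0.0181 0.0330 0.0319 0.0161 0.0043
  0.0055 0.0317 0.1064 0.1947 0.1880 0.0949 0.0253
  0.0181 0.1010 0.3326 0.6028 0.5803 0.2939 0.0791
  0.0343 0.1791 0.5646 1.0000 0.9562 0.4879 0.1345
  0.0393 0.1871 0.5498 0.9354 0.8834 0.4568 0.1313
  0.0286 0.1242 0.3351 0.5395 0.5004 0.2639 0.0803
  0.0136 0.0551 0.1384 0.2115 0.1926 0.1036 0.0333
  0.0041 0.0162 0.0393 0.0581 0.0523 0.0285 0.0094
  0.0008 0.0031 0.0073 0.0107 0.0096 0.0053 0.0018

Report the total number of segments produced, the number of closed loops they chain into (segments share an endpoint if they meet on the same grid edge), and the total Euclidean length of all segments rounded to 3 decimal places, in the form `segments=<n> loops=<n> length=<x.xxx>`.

cell (4,2): code 0100 → (4.863,3.000)–(5.000,2.793)
cell (4,3): code 1100 → (4.915,4.000)–(4.863,3.000)
cell (4,4): code 1000 → (5.000,4.116)–(4.915,4.000)
cell (5,1): code 0100 → (5.924,2.000)–(6.000,1.954)
cell (5,2): code 1110 → (5.000,2.793)–(5.924,2.000)
cell (5,4): code 1001 → (6.000,4.874)–(5.000,4.116)
cell (6,1): code 0110 → (6.000,1.954)–(7.000,1.992)
cell (6,4): code 1001 → (7.000,4.789)–(6.000,4.874)
cell (7,1): code 0010 → (7.000,1.992)–(7.013,2.000)
cell (7,2): code 0011 → (7.013,2.000)–(7.981,3.000)
cell (7,3): code 0011 → (7.981,3.000)–(7.878,4.000)
cell (7,4): code 0001 → (7.878,4.000)–(7.000,4.789)
total: 12 segments, chained into 1 closed loop(s), length Σ = 9.551022

segments=12 loops=1 length=9.551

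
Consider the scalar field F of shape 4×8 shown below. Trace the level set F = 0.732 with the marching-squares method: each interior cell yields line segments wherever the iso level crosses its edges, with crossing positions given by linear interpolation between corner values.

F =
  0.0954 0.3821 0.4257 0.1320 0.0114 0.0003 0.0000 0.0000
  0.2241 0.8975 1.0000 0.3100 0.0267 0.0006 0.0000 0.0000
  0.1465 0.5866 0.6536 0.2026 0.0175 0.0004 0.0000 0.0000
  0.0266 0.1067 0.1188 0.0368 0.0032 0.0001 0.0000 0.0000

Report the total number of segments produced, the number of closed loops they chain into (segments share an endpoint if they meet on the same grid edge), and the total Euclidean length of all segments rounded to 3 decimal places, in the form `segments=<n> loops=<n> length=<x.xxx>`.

segments=6 loops=1 length=4.503

cell (0,0): code 0100 → (0.679,1.000)–(1.000,0.754)
cell (0,1): code 1100 → (0.533,2.000)–(0.679,1.000)
cell (0,2): code 1000 → (1.000,2.388)–(0.533,2.000)
cell (1,0): code 0010 → (1.000,0.754)–(1.532,1.000)
cell (1,1): code 0011 → (1.532,1.000)–(1.774,2.000)
cell (1,2): code 0001 → (1.774,2.000)–(1.000,2.388)
total: 6 segments, chained into 1 closed loop(s), length Σ = 4.502777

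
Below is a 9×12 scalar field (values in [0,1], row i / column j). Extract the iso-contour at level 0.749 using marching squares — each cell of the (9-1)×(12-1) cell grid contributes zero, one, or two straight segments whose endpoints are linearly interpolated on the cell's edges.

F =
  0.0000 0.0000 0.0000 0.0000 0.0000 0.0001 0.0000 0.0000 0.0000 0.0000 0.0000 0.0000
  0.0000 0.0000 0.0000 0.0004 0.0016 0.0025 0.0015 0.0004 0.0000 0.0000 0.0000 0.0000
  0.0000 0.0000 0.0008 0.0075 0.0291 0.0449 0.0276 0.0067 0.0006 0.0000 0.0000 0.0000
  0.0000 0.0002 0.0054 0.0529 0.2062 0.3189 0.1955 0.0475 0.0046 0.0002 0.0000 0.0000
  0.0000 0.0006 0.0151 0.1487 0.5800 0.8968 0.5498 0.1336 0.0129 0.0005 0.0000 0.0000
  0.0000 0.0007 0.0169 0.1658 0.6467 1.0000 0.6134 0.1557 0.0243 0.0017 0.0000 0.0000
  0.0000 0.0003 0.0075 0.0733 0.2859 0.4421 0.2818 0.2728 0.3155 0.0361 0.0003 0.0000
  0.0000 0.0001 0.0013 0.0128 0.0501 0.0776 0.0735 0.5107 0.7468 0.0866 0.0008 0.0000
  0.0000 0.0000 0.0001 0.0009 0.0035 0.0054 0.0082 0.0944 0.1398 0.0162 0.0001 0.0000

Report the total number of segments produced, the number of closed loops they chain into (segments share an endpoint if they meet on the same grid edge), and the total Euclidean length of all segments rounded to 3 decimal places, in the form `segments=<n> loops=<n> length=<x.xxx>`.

segments=6 loops=1 length=4.714

cell (3,4): code 0100 → (3.744,5.000)–(4.000,4.533)
cell (3,5): code 1000 → (4.000,5.426)–(3.744,5.000)
cell (4,4): code 0110 → (4.000,4.533)–(5.000,4.290)
cell (4,5): code 1001 → (5.000,5.649)–(4.000,5.426)
cell (5,4): code 0010 → (5.000,4.290)–(5.450,5.000)
cell (5,5): code 0001 → (5.450,5.000)–(5.000,5.649)
total: 6 segments, chained into 1 closed loop(s), length Σ = 4.713625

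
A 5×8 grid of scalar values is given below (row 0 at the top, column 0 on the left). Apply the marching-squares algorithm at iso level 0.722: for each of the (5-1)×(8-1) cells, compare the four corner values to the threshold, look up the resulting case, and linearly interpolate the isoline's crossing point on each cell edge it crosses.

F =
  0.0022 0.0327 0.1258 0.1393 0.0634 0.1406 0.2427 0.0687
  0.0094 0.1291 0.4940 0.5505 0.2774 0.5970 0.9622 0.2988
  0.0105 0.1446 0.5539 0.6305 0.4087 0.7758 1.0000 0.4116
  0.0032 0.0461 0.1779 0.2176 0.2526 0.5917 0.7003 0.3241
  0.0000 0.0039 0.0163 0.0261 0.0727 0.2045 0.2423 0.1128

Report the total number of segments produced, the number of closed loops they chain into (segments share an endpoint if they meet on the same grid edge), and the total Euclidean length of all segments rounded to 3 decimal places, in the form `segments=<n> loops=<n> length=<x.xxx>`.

cell (0,5): code 0100 → (0.666,6.000)–(1.000,5.342)
cell (0,6): code 1000 → (1.000,6.362)–(0.666,6.000)
cell (1,4): code 0100 → (1.699,5.000)–(2.000,4.853)
cell (1,5): code 1110 → (1.000,5.342)–(1.699,5.000)
cell (1,6): code 1001 → (2.000,6.472)–(1.000,6.362)
cell (2,4): code 0010 → (2.000,4.853)–(2.292,5.000)
cell (2,5): code 0011 → (2.292,5.000)–(2.928,6.000)
cell (2,6): code 0001 → (2.928,6.000)–(2.000,6.472)
total: 8 segments, chained into 1 closed loop(s), length Σ = 5.901931

segments=8 loops=1 length=5.902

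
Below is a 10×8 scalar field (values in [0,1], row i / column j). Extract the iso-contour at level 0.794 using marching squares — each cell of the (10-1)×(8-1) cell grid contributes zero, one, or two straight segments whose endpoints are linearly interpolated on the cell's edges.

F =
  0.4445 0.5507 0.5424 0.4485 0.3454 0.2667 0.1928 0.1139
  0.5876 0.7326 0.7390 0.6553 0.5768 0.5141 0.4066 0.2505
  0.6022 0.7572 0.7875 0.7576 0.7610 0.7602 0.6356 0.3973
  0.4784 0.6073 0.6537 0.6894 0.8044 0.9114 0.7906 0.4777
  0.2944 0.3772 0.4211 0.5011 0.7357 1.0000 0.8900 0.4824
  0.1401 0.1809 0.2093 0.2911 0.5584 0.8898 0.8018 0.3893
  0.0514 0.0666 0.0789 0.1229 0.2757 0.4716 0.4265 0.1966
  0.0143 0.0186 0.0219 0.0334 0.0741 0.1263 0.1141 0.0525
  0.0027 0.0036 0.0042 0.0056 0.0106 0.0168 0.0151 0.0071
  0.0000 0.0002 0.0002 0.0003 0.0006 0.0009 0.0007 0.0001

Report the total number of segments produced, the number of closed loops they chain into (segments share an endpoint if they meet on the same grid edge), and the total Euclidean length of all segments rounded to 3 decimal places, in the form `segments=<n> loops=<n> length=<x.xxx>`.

segments=12 loops=1 length=8.282

cell (2,3): code 0100 → (2.760,4.000)–(3.000,3.910)
cell (2,4): code 1100 → (2.224,5.000)–(2.760,4.000)
cell (2,5): code 1000 → (3.000,5.972)–(2.224,5.000)
cell (3,3): code 0010 → (3.000,3.910)–(3.151,4.000)
cell (3,4): code 0111 → (3.151,4.000)–(4.000,4.221)
cell (3,5): code 1101 → (3.034,6.000)–(3.000,5.972)
cell (3,6): code 1000 → (4.000,6.236)–(3.034,6.000)
cell (4,4): code 0110 → (4.000,4.221)–(5.000,4.711)
cell (4,6): code 1001 → (5.000,6.019)–(4.000,6.236)
cell (5,4): code 0010 → (5.000,4.711)–(5.229,5.000)
cell (5,5): code 0011 → (5.229,5.000)–(5.021,6.000)
cell (5,6): code 0001 → (5.021,6.000)–(5.000,6.019)
total: 12 segments, chained into 1 closed loop(s), length Σ = 8.281936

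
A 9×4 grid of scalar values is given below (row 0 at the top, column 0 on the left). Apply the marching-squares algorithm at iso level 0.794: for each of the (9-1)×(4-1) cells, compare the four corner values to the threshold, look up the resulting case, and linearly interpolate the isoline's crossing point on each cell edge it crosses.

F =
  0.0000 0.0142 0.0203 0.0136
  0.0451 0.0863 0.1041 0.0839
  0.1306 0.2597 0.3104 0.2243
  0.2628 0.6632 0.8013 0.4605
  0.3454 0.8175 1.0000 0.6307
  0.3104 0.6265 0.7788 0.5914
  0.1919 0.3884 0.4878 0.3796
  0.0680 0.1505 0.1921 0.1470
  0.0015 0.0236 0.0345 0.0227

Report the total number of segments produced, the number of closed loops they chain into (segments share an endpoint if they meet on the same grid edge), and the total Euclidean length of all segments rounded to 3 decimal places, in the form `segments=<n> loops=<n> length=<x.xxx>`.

segments=8 loops=1 length=5.151

cell (2,1): code 0100 → (2.985,2.000)–(3.000,1.947)
cell (2,2): code 1000 → (3.000,2.021)–(2.985,2.000)
cell (3,0): code 0100 → (3.848,1.000)–(4.000,0.950)
cell (3,1): code 1110 → (3.000,1.947)–(3.848,1.000)
cell (3,2): code 1001 → (4.000,2.558)–(3.000,2.021)
cell (4,0): code 0010 → (4.000,0.950)–(4.123,1.000)
cell (4,1): code 0011 → (4.123,1.000)–(4.931,2.000)
cell (4,2): code 0001 → (4.931,2.000)–(4.000,2.558)
total: 8 segments, chained into 1 closed loop(s), length Σ = 5.151161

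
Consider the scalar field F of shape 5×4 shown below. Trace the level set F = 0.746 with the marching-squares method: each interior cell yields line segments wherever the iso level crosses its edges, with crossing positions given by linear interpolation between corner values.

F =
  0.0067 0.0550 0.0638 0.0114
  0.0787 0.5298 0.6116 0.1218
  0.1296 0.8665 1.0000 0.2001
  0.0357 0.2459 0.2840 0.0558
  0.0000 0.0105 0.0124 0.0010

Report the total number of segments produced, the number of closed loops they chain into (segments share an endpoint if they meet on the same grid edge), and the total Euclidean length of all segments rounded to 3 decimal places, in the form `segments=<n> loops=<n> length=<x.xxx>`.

segments=6 loops=1 length=3.906

cell (1,0): code 0100 → (1.642,1.000)–(2.000,0.836)
cell (1,1): code 1100 → (1.346,2.000)–(1.642,1.000)
cell (1,2): code 1000 → (2.000,2.318)–(1.346,2.000)
cell (2,0): code 0010 → (2.000,0.836)–(2.194,1.000)
cell (2,1): code 0011 → (2.194,1.000)–(2.355,2.000)
cell (2,2): code 0001 → (2.355,2.000)–(2.000,2.318)
total: 6 segments, chained into 1 closed loop(s), length Σ = 3.906136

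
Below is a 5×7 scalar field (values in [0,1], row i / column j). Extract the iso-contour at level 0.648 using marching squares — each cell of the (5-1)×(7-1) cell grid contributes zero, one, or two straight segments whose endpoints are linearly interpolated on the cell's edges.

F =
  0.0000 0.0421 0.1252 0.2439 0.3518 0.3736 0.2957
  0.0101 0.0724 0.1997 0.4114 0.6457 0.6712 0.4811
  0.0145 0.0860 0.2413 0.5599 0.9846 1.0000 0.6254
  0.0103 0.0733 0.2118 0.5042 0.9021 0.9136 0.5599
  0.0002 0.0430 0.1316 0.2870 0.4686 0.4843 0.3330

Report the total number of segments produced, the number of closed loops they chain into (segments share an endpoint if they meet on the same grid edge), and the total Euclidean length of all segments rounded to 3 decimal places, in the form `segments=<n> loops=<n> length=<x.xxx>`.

segments=10 loops=1 length=8.581

cell (0,4): code 0100 → (0.922,5.000)–(1.000,4.090)
cell (0,5): code 1000 → (1.000,5.122)–(0.922,5.000)
cell (1,3): code 0100 → (1.007,4.000)–(2.000,3.207)
cell (1,4): code 1110 → (1.000,4.090)–(1.007,4.000)
cell (1,5): code 1001 → (2.000,5.940)–(1.000,5.122)
cell (2,3): code 0110 → (2.000,3.207)–(3.000,3.361)
cell (2,5): code 1001 → (3.000,5.751)–(2.000,5.940)
cell (3,3): code 0010 → (3.000,3.361)–(3.586,4.000)
cell (3,4): code 0011 → (3.586,4.000)–(3.619,5.000)
cell (3,5): code 0001 → (3.619,5.000)–(3.000,5.751)
total: 10 segments, chained into 1 closed loop(s), length Σ = 8.580548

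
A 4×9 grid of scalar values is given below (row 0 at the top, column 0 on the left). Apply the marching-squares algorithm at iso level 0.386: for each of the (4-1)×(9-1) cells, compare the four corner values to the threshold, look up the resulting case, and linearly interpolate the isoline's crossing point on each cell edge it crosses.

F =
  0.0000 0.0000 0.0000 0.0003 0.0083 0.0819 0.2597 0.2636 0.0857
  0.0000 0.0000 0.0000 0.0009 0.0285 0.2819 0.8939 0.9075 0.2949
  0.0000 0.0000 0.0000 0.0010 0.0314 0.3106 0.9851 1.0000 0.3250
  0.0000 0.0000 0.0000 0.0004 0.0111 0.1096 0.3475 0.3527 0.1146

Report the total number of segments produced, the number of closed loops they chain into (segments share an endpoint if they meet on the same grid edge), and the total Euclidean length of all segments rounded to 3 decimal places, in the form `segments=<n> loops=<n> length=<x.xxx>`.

cell (0,5): code 0100 → (0.199,6.000)–(1.000,5.170)
cell (0,6): code 1100 → (0.190,7.000)–(0.199,6.000)
cell (0,7): code 1000 → (1.000,7.851)–(0.190,7.000)
cell (1,5): code 0110 → (1.000,5.170)–(2.000,5.112)
cell (1,7): code 1001 → (2.000,7.910)–(1.000,7.851)
cell (2,5): code 0010 → (2.000,5.112)–(2.940,6.000)
cell (2,6): code 0011 → (2.940,6.000)–(2.949,7.000)
cell (2,7): code 0001 → (2.949,7.000)–(2.000,7.910)
total: 8 segments, chained into 1 closed loop(s), length Σ = 8.938995

segments=8 loops=1 length=8.939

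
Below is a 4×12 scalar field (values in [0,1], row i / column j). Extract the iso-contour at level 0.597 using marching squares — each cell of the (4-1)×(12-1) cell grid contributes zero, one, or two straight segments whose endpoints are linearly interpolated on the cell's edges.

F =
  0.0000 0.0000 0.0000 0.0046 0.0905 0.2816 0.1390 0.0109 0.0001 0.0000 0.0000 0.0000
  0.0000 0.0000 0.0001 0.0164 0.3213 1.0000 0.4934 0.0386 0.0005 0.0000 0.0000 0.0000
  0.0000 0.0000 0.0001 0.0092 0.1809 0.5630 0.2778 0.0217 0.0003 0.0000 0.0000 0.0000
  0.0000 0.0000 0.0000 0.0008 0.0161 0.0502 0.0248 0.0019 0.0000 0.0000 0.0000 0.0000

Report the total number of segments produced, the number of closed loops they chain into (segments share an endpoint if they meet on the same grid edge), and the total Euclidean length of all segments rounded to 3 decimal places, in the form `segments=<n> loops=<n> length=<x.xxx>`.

cell (0,4): code 0100 → (0.439,5.000)–(1.000,4.406)
cell (0,5): code 1000 → (1.000,5.795)–(0.439,5.000)
cell (1,4): code 0010 → (1.000,4.406)–(1.922,5.000)
cell (1,5): code 0001 → (1.922,5.000)–(1.000,5.795)
total: 4 segments, chained into 1 closed loop(s), length Σ = 4.104980

segments=4 loops=1 length=4.105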